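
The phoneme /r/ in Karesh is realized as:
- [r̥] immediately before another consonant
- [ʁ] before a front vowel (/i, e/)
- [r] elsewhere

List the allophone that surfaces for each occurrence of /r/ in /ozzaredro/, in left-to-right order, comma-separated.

[ʁ], [r]

Occurrence 1 (position 5): before a front vowel (/i, e/) → [ʁ].
Occurrence 2 (position 8): no conditioning environment matches → elsewhere allophone [r].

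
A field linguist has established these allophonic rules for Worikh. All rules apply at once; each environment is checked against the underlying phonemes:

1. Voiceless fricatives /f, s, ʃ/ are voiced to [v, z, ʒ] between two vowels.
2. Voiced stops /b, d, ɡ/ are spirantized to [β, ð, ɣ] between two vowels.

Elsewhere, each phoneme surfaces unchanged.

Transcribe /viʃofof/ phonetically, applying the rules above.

/v/ (word-initial): no rule targets it → [v].
/i/ (between /v/ and /ʃ/) is unaffected → [i].
/ʃ/ meets the environment for rule 1 (between two vowels) → [ʒ].
/o/ (between /ʃ/ and /f/) is unaffected → [o].
/f/ meets the environment for rule 1 (between two vowels) → [v].
/o/ stays [o].
/f/ — word-final; rule 1 does not apply here → [f].

[viʒovof]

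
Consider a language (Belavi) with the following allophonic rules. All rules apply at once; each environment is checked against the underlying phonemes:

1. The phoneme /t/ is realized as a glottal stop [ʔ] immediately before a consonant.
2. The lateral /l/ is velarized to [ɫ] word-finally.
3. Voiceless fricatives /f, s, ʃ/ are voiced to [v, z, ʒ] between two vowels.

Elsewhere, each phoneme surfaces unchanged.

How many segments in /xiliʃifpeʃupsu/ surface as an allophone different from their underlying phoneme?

2

Segments that undergo a rule: /ʃ/ → [ʒ] (rule 3); /ʃ/ → [ʒ] (rule 3).
All other segments surface unchanged.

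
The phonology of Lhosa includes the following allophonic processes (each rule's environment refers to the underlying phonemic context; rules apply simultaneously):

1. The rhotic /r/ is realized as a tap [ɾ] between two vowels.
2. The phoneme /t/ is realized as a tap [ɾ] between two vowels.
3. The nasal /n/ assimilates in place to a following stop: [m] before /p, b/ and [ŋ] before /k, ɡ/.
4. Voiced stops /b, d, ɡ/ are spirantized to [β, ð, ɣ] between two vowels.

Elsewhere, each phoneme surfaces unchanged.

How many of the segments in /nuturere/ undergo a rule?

Segments that undergo a rule: /t/ → [ɾ] (rule 2); /r/ → [ɾ] (rule 1); /r/ → [ɾ] (rule 1).
All other segments surface unchanged.

3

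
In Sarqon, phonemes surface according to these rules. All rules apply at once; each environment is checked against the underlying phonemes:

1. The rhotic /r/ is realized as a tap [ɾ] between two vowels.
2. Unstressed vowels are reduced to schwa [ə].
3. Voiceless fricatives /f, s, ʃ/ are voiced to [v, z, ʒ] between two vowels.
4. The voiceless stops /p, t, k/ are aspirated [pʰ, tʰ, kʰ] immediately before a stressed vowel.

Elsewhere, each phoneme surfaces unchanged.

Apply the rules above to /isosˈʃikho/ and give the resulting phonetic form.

[əzəsˈʃikhə]

/i/ (word-initial): in an unstressed syllable, so rule 2 applies → [ə].
/s/ (between /i/ and /o/) occurs between two vowels → [z] by rule 3.
/o/ (between /s/ and /s/): in an unstressed syllable, so rule 2 applies → [ə].
/s/ (between /o/ and /ʃ/): rule 3 targets it, but not between two vowels → unchanged [s].
/ʃ/ — between /s/ and /i/; rule 3 does not apply here → [ʃ].
/i/ (between /ʃ/ and /k/) fails the environment for rule 2, so it stays [i].
/k/ (between /i/ and /h/): rule 4 targets it, but not immediately before a stressed vowel → unchanged [k].
/h/ (between /k/ and /o/) is unaffected → [h].
/o/ (word-final): in an unstressed syllable, so rule 2 applies → [ə].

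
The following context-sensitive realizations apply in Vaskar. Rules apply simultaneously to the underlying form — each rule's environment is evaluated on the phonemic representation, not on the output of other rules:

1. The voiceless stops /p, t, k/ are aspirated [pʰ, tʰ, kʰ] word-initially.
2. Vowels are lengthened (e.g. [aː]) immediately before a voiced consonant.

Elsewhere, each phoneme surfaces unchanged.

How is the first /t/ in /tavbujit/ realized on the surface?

/t/ meets the environment for rule 1 (word-initially) → [tʰ].

[tʰ]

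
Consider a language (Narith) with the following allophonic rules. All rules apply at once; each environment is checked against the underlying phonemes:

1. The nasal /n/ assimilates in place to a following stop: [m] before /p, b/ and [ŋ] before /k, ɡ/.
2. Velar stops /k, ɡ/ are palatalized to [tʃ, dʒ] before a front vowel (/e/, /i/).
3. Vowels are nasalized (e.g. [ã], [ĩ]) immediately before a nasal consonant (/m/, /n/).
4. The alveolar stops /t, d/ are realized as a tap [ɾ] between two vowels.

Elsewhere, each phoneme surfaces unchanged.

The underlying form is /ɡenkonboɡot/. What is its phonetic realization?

/ɡ/ meets the environment for rule 2 (before a front vowel) → [dʒ].
/e/ — between /ɡ/ and /n/, before a nasal consonant — surfaces as [ẽ] (rule 3).
/n/ — between /e/ and /k/, before a labial or velar stop — surfaces as [ŋ] (rule 1).
/k/ (between /n/ and /o/) fails the environment for rule 2, so it stays [k].
Rule 3 applies to /o/ (between /k/ and /n/: before a nasal consonant) → [õ].
/n/ meets the environment for rule 1 (before a labial or velar stop) → [m].
/b/ (between /n/ and /o/) is unaffected → [b].
/o/ (between /b/ and /ɡ/): rule 3 targets it, but not before a nasal consonant → unchanged [o].
/ɡ/ — between /o/ and /o/; rule 2 does not apply here → [ɡ].
/o/ — between /ɡ/ and /t/; rule 3 does not apply here → [o].
/t/ — word-final; rule 4 does not apply here → [t].

[dʒẽŋkõmboɡot]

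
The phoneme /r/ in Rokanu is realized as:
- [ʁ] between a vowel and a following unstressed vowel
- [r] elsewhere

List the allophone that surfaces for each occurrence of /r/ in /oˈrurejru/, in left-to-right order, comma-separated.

Occurrence 1 (position 2): no conditioning environment matches → elsewhere allophone [r].
Occurrence 2 (position 4): between a vowel and a following unstressed vowel → [ʁ].
Occurrence 3 (position 7): no conditioning environment matches → elsewhere allophone [r].

[r], [ʁ], [r]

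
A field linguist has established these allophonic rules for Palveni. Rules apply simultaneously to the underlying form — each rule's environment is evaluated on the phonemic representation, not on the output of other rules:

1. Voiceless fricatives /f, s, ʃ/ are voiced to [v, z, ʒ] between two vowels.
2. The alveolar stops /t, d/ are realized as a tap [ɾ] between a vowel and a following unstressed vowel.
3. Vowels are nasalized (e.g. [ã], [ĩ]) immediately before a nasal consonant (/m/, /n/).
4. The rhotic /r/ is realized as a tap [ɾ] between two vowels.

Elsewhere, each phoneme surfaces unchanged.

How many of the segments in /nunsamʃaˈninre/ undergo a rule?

4

Segments that undergo a rule: /u/ → [ũ] (rule 3); /a/ → [ã] (rule 3); /a/ → [ã] (rule 3); /i/ → [ĩ] (rule 3).
All other segments surface unchanged.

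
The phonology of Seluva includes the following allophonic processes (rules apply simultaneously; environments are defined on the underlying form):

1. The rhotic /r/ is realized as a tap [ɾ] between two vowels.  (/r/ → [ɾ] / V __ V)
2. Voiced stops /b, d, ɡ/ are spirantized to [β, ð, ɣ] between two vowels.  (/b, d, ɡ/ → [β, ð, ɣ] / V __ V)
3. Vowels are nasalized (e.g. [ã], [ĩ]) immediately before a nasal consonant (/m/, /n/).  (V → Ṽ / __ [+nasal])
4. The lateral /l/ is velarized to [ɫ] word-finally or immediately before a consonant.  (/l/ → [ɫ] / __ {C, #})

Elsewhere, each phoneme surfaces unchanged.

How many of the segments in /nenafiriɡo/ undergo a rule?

3

Segments that undergo a rule: /e/ → [ẽ] (rule 3); /r/ → [ɾ] (rule 1); /ɡ/ → [ɣ] (rule 2).
All other segments surface unchanged.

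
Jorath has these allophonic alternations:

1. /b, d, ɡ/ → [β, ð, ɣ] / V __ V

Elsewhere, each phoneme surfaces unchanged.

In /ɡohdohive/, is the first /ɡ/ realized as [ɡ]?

/ɡ/ (word-initial): rule 1 targets it, but not between two vowels → unchanged [ɡ].
The actual realization is [ɡ], which matches [ɡ].

Yes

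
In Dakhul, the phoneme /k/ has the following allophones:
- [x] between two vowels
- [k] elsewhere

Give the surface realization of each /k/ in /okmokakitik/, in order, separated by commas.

[k], [x], [x], [k]

Occurrence 1 (position 2): no conditioning environment matches → elsewhere allophone [k].
Occurrence 2 (position 5): between two vowels → [x].
Occurrence 3 (position 7): between two vowels → [x].
Occurrence 4 (position 11): no conditioning environment matches → elsewhere allophone [k].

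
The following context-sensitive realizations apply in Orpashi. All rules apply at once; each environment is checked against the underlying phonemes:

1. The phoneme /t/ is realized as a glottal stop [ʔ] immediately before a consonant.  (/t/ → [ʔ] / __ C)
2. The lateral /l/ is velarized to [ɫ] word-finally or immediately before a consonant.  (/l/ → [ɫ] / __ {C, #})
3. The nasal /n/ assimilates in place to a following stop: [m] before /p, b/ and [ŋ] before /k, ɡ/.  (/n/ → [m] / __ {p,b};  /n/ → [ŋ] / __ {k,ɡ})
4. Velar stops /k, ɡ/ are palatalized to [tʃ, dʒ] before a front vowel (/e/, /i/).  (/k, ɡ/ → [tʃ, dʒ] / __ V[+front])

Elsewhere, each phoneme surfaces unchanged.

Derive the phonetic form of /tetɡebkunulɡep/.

/t/ (word-initial) is in the target of rule 1 but the environment (immediately before a consonant) is not met → [t].
/t/ (between /e/ and /ɡ/) occurs immediately before a consonant → [ʔ] by rule 1.
/ɡ/ (between /t/ and /e/): before a front vowel, so rule 4 applies → [dʒ].
/k/ (between /b/ and /u/) fails the environment for rule 4, so it stays [k].
/n/ (between /u/ and /u/): rule 3 targets it, but not before a labial or velar stop → unchanged [n].
/l/ (between /u/ and /ɡ/) occurs word-finally or immediately before a consonant → [ɫ] by rule 2.
/ɡ/ (between /l/ and /e/) occurs before a front vowel → [dʒ] by rule 4.

[teʔdʒebkunuɫdʒep]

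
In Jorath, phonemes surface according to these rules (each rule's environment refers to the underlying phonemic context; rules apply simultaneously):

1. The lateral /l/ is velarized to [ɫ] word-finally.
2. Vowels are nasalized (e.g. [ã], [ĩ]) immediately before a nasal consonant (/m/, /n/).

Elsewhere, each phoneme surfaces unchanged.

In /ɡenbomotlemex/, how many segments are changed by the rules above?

3

Segments that undergo a rule: /e/ → [ẽ] (rule 2); /o/ → [õ] (rule 2); /e/ → [ẽ] (rule 2).
All other segments surface unchanged.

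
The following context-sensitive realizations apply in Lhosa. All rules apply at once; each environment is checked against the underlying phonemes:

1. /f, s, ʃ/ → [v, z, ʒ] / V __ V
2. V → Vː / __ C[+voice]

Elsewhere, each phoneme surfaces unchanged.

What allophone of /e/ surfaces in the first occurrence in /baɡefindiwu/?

/e/ — between /ɡ/ and /f/; rule 2 does not apply here → [e].

[e]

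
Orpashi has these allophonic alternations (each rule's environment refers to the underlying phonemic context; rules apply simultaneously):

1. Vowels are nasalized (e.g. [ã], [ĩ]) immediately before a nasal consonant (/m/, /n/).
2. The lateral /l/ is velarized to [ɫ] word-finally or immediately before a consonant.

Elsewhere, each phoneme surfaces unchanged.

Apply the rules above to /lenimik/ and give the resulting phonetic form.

/l/ (word-initial): rule 2 targets it, but not word-finally or immediately before a consonant → unchanged [l].
/e/ (between /l/ and /n/) occurs before a nasal consonant → [ẽ] by rule 1.
/n/ — not in any rule's target class → [n].
/i/ (between /n/ and /m/) occurs before a nasal consonant → [ĩ] by rule 1.
/m/ (between /i/ and /i/) is unaffected → [m].
/i/ (between /m/ and /k/) fails the environment for rule 1, so it stays [i].
/k/ — not in any rule's target class → [k].

[lẽnĩmik]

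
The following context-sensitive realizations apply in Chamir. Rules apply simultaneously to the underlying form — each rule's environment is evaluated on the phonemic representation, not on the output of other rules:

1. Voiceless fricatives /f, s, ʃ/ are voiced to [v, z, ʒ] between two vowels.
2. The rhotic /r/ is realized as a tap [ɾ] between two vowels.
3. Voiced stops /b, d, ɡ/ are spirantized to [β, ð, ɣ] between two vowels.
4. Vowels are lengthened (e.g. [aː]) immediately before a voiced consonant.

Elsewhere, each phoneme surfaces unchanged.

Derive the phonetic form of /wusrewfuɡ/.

[wusreːwfuːɡ]

/w/ (word-initial): no rule targets it → [w].
/u/ — between /w/ and /s/; rule 4 does not apply here → [u].
/s/ — between /u/ and /r/; rule 1 does not apply here → [s].
/r/ (between /s/ and /e/): rule 2 targets it, but not between two vowels → unchanged [r].
/e/ — between /r/ and /w/, before a voiced consonant — surfaces as [eː] (rule 4).
/w/ (between /e/ and /f/) is unaffected → [w].
/f/ (between /w/ and /u/) is in the target of rule 1 but the environment (between two vowels) is not met → [f].
/u/ (between /f/ and /ɡ/) occurs before a voiced consonant → [uː] by rule 4.
/ɡ/ (word-final) fails the environment for rule 3, so it stays [ɡ].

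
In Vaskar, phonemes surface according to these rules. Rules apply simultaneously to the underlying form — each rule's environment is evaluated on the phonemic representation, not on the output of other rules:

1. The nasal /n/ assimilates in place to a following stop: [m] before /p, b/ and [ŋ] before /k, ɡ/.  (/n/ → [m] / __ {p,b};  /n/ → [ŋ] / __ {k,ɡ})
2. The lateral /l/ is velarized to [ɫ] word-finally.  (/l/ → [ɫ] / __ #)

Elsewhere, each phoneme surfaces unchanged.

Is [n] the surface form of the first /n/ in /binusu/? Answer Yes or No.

/n/ (between /i/ and /u/): rule 1 targets it, but not before a labial or velar stop → unchanged [n].
The actual realization is [n], which matches [n].

Yes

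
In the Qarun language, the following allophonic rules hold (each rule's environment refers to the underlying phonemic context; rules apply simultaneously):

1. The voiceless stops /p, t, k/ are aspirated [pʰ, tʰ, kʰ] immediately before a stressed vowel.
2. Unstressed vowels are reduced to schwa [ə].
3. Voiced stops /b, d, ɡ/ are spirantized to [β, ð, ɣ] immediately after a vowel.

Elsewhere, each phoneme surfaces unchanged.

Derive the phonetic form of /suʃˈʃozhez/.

[səʃˈʃozhəz]

/s/ (word-initial) is unaffected → [s].
Rule 2 applies to /u/ (between /s/ and /ʃ/: in an unstressed syllable) → [ə].
/ʃ/ stays [ʃ].
/ʃ/ — not in any rule's target class → [ʃ].
/o/ (between /ʃ/ and /z/) is in the target of rule 2 but the environment (in an unstressed syllable) is not met → [o].
/z/ (between /o/ and /h/): no rule targets it → [z].
/h/ — not in any rule's target class → [h].
Rule 2 applies to /e/ (between /h/ and /z/: in an unstressed syllable) → [ə].
/z/ (word-final) is unaffected → [z].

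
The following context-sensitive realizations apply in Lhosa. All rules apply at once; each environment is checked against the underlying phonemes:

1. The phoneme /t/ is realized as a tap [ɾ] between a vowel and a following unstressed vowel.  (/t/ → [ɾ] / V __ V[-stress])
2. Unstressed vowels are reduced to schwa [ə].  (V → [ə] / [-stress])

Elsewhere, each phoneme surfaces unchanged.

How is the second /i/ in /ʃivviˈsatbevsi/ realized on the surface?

[ə]

/i/ meets the environment for rule 2 (in an unstressed syllable) → [ə].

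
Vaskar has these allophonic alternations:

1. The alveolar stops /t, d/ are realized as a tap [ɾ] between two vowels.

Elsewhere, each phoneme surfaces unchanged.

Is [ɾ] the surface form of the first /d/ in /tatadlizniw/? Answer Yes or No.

No

/d/ (between /a/ and /l/) is in the target of rule 1 but the environment (between two vowels) is not met → [d].
The actual realization is [d], not [ɾ].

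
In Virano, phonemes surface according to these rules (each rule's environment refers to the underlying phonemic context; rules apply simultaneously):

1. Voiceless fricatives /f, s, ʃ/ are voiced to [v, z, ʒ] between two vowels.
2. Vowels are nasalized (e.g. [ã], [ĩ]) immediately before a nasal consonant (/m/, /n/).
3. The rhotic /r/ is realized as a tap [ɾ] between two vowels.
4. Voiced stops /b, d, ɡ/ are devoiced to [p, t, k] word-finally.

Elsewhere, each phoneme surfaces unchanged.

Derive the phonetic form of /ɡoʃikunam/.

/ɡ/ (word-initial) fails the environment for rule 4, so it stays [ɡ].
/o/ (between /ɡ/ and /ʃ/) fails the environment for rule 2, so it stays [o].
/ʃ/ — between /o/ and /i/, between two vowels — surfaces as [ʒ] (rule 1).
/i/ — between /ʃ/ and /k/; rule 2 does not apply here → [i].
/k/ (between /i/ and /u/) is unaffected → [k].
/u/ — between /k/ and /n/, before a nasal consonant — surfaces as [ũ] (rule 2).
/n/ — not in any rule's target class → [n].
/a/ — between /n/ and /m/, before a nasal consonant — surfaces as [ã] (rule 2).
/m/ (word-final): no rule targets it → [m].

[ɡoʒikũnãm]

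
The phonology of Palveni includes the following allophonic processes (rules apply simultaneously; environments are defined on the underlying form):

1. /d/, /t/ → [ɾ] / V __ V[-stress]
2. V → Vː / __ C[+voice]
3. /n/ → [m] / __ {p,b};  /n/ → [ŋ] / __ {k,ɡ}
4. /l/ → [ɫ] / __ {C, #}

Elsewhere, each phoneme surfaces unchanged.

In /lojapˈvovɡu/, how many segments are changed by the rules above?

2

Segments that undergo a rule: /o/ → [oː] (rule 2); /o/ → [oː] (rule 2).
All other segments surface unchanged.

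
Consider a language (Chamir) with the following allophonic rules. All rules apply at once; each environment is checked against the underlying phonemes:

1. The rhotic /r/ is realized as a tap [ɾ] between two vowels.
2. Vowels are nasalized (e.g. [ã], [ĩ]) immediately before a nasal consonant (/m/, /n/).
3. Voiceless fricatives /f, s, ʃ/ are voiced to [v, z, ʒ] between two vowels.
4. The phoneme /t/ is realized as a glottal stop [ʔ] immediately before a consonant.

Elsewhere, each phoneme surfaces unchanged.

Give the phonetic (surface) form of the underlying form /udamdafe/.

/u/ (word-initial) fails the environment for rule 2, so it stays [u].
/d/ (between /u/ and /a/): no rule targets it → [d].
/a/ (between /d/ and /m/): before a nasal consonant, so rule 2 applies → [ã].
/m/ (between /a/ and /d/): no rule targets it → [m].
/d/ (between /m/ and /a/): no rule targets it → [d].
/a/ (between /d/ and /f/) fails the environment for rule 2, so it stays [a].
/f/ (between /a/ and /e/): between two vowels, so rule 3 applies → [v].
/e/ (word-final) fails the environment for rule 2, so it stays [e].

[udãmdave]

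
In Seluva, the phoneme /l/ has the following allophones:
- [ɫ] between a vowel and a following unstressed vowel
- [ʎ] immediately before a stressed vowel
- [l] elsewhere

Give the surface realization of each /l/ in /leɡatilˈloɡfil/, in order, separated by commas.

Occurrence 1 (position 1): no conditioning environment matches → elsewhere allophone [l].
Occurrence 2 (position 7): no conditioning environment matches → elsewhere allophone [l].
Occurrence 3 (position 8): immediately before a stressed vowel → [ʎ].
Occurrence 4 (position 13): no conditioning environment matches → elsewhere allophone [l].

[l], [l], [ʎ], [l]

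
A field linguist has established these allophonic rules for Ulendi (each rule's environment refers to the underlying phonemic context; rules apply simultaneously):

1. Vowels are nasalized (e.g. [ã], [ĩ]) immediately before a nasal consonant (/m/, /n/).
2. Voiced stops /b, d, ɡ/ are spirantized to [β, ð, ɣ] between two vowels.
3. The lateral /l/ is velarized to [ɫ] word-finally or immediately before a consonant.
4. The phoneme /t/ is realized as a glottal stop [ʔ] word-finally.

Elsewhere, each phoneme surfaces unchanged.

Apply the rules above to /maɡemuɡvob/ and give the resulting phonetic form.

/m/ (word-initial) is unaffected → [m].
/a/ (between /m/ and /ɡ/) is in the target of rule 1 but the environment (before a nasal consonant) is not met → [a].
/ɡ/ (between /a/ and /e/) occurs between two vowels → [ɣ] by rule 2.
/e/ — between /ɡ/ and /m/, before a nasal consonant — surfaces as [ẽ] (rule 1).
/m/ — not in any rule's target class → [m].
/u/ — between /m/ and /ɡ/; rule 1 does not apply here → [u].
/ɡ/ (between /u/ and /v/): rule 2 targets it, but not between two vowels → unchanged [ɡ].
/v/ (between /ɡ/ and /o/): no rule targets it → [v].
/o/ — between /v/ and /b/; rule 1 does not apply here → [o].
/b/ (word-final): rule 2 targets it, but not between two vowels → unchanged [b].

[maɣẽmuɡvob]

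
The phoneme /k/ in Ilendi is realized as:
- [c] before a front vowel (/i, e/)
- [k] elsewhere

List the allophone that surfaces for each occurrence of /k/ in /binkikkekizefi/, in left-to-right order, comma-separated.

Occurrence 1 (position 4): before a front vowel → [c].
Occurrence 2 (position 6): no conditioning environment matches → elsewhere allophone [k].
Occurrence 3 (position 7): before a front vowel → [c].
Occurrence 4 (position 9): before a front vowel → [c].

[c], [k], [c], [c]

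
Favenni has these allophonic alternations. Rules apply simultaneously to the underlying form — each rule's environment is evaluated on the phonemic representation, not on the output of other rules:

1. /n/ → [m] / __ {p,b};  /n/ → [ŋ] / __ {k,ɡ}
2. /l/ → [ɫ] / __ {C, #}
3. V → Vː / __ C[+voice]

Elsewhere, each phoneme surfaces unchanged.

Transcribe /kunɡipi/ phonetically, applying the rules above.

[kuːŋɡipi]

/k/ — not in any rule's target class → [k].
/u/ — between /k/ and /n/, before a voiced consonant — surfaces as [uː] (rule 3).
/n/ — between /u/ and /ɡ/, before a labial or velar stop — surfaces as [ŋ] (rule 1).
/ɡ/ (between /n/ and /i/): no rule targets it → [ɡ].
/i/ (between /ɡ/ and /p/) fails the environment for rule 3, so it stays [i].
/p/ — not in any rule's target class → [p].
/i/ (word-final) fails the environment for rule 3, so it stays [i].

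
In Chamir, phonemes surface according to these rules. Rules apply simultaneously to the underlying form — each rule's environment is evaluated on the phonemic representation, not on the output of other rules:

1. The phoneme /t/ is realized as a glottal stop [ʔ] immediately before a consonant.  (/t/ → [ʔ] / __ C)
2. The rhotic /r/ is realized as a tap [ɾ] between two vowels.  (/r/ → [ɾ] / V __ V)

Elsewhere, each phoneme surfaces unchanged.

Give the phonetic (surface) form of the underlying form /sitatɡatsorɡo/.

[sitaʔɡaʔsorɡo]

/t/ — between /i/ and /a/; rule 1 does not apply here → [t].
/t/ (between /a/ and /ɡ/) occurs immediately before a consonant → [ʔ] by rule 1.
Rule 1 applies to /t/ (between /a/ and /s/: immediately before a consonant) → [ʔ].
/r/ (between /o/ and /ɡ/): rule 2 targets it, but not between two vowels → unchanged [r].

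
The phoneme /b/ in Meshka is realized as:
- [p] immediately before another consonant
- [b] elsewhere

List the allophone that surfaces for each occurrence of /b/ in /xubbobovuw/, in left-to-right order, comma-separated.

Occurrence 1 (position 3): immediately before another consonant → [p].
Occurrence 2 (position 4): no conditioning environment matches → elsewhere allophone [b].
Occurrence 3 (position 6): no conditioning environment matches → elsewhere allophone [b].

[p], [b], [b]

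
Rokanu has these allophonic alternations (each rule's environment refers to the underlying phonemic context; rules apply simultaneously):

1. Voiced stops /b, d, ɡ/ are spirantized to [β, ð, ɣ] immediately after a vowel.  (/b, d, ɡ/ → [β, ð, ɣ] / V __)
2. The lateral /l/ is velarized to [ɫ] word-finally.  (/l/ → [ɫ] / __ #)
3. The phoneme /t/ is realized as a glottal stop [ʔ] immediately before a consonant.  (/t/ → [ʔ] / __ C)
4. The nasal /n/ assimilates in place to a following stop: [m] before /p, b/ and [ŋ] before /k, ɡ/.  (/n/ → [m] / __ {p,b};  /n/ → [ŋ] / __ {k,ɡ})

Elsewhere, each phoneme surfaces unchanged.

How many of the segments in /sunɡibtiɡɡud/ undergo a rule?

Segments that undergo a rule: /n/ → [ŋ] (rule 4); /b/ → [β] (rule 1); /ɡ/ → [ɣ] (rule 1); /d/ → [ð] (rule 1).
All other segments surface unchanged.

4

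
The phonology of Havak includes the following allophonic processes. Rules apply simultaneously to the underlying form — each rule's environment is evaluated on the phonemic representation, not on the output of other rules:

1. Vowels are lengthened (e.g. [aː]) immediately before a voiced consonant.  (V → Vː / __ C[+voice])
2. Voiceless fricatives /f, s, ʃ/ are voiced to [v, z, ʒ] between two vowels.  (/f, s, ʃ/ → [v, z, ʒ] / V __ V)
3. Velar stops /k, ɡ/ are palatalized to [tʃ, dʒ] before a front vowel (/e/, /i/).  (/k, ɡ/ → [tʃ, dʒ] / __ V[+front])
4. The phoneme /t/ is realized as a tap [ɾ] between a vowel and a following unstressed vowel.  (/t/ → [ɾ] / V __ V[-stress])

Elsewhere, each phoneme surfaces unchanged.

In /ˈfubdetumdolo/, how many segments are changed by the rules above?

4

Segments that undergo a rule: /u/ → [uː] (rule 1); /t/ → [ɾ] (rule 4); /u/ → [uː] (rule 1); /o/ → [oː] (rule 1).
All other segments surface unchanged.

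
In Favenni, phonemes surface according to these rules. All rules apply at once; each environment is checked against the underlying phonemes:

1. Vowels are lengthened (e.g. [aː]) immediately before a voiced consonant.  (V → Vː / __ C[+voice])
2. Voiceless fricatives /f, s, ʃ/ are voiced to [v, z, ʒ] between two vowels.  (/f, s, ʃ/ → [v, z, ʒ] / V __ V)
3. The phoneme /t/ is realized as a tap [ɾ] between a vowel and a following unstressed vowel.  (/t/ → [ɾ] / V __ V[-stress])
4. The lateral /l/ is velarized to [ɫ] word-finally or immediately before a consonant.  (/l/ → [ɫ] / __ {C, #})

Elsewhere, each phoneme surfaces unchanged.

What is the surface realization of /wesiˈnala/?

[weziːˈnaːla]

/w/ — not in any rule's target class → [w].
/e/ (between /w/ and /s/) fails the environment for rule 1, so it stays [e].
Rule 2 applies to /s/ (between /e/ and /i/: between two vowels) → [z].
/i/ (between /s/ and /n/): before a voiced consonant, so rule 1 applies → [iː].
/n/ (between /i/ and /a/): no rule targets it → [n].
/a/ (between /n/ and /l/) occurs before a voiced consonant → [aː] by rule 1.
/l/ (between /a/ and /a/) fails the environment for rule 4, so it stays [l].
/a/ (word-final) is in the target of rule 1 but the environment (before a voiced consonant) is not met → [a].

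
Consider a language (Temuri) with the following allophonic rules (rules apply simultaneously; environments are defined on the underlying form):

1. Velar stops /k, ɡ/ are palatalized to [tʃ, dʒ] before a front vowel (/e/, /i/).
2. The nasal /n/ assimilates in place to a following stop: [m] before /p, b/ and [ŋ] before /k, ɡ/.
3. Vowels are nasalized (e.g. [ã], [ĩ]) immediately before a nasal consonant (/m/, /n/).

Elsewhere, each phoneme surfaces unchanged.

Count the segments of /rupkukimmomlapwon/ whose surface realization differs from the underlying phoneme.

4

Segments that undergo a rule: /k/ → [tʃ] (rule 1); /i/ → [ĩ] (rule 3); /o/ → [õ] (rule 3); /o/ → [õ] (rule 3).
All other segments surface unchanged.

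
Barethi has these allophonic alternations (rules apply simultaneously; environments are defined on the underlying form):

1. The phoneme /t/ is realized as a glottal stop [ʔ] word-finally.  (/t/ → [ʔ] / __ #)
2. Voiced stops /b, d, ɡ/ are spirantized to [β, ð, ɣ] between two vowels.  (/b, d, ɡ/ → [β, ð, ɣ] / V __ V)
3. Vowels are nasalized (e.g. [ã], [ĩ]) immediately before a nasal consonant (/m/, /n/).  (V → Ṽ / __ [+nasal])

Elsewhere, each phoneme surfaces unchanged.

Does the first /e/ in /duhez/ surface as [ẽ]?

No

/e/ (between /h/ and /z/) is in the target of rule 3 but the environment (before a nasal consonant) is not met → [e].
The actual realization is [e], not [ẽ].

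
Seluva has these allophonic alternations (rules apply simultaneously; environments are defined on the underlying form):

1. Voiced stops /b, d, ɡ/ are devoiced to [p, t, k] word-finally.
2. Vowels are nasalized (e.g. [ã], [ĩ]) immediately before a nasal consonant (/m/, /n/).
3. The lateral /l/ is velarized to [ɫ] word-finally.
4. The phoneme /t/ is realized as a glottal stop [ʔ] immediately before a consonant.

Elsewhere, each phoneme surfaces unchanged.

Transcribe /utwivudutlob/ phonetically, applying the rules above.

/u/ — word-initial; rule 2 does not apply here → [u].
/t/ — between /u/ and /w/, immediately before a consonant — surfaces as [ʔ] (rule 4).
/w/ — not in any rule's target class → [w].
/i/ — between /w/ and /v/; rule 2 does not apply here → [i].
/v/ (between /i/ and /u/) is unaffected → [v].
/u/ — between /v/ and /d/; rule 2 does not apply here → [u].
/d/ — between /u/ and /u/; rule 1 does not apply here → [d].
/u/ (between /d/ and /t/) is in the target of rule 2 but the environment (before a nasal consonant) is not met → [u].
/t/ (between /u/ and /l/) occurs immediately before a consonant → [ʔ] by rule 4.
/l/ — between /t/ and /o/; rule 3 does not apply here → [l].
/o/ (between /l/ and /b/): rule 2 targets it, but not before a nasal consonant → unchanged [o].
/b/ (word-final) occurs word-finally → [p] by rule 1.

[uʔwivuduʔlop]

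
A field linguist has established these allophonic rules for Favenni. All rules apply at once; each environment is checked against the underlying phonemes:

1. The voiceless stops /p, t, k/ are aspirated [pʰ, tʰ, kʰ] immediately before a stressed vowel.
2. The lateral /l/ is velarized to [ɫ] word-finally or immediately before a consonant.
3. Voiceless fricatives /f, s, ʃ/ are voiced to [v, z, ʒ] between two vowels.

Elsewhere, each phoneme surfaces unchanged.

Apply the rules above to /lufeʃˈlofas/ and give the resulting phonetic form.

[luveʃˈlovas]

/l/ (word-initial) fails the environment for rule 2, so it stays [l].
/u/ (between /l/ and /f/): no rule targets it → [u].
/f/ (between /u/ and /e/): between two vowels, so rule 3 applies → [v].
/e/ — not in any rule's target class → [e].
/ʃ/ (between /e/ and /l/) fails the environment for rule 3, so it stays [ʃ].
/l/ (between /ʃ/ and /o/) is in the target of rule 2 but the environment (word-finally or immediately before a consonant) is not met → [l].
/o/ (between /l/ and /f/) is unaffected → [o].
/f/ (between /o/ and /a/) occurs between two vowels → [v] by rule 3.
/a/ — not in any rule's target class → [a].
/s/ (word-final) fails the environment for rule 3, so it stays [s].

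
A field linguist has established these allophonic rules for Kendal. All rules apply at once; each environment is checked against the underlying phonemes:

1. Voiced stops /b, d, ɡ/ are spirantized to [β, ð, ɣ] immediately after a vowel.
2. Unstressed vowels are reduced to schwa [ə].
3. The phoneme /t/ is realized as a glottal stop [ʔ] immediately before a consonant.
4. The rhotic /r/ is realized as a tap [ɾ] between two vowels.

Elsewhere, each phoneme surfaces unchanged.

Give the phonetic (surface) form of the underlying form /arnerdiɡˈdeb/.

/a/ — word-initial, in an unstressed syllable — surfaces as [ə] (rule 2).
/r/ (between /a/ and /n/): rule 4 targets it, but not between two vowels → unchanged [r].
Rule 2 applies to /e/ (between /n/ and /r/: in an unstressed syllable) → [ə].
/r/ (between /e/ and /d/) fails the environment for rule 4, so it stays [r].
/d/ (between /r/ and /i/): rule 1 targets it, but not immediately after a vowel → unchanged [d].
Rule 2 applies to /i/ (between /d/ and /ɡ/: in an unstressed syllable) → [ə].
/ɡ/ (between /i/ and /d/) occurs immediately after a vowel → [ɣ] by rule 1.
/d/ (between /ɡ/ and /e/) is in the target of rule 1 but the environment (immediately after a vowel) is not met → [d].
/e/ (between /d/ and /b/) is in the target of rule 2 but the environment (in an unstressed syllable) is not met → [e].
/b/ — word-final, immediately after a vowel — surfaces as [β] (rule 1).

[ərnərdəɣˈdeβ]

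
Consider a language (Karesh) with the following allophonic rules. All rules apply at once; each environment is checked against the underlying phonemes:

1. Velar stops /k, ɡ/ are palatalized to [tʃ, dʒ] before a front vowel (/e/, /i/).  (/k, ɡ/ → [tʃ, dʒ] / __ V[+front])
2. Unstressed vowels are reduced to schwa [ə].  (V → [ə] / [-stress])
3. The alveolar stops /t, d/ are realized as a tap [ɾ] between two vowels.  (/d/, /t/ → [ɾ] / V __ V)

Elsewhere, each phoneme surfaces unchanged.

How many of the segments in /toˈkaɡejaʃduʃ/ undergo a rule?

5

Segments that undergo a rule: /o/ → [ə] (rule 2); /ɡ/ → [dʒ] (rule 1); /e/ → [ə] (rule 2); /a/ → [ə] (rule 2); /u/ → [ə] (rule 2).
All other segments surface unchanged.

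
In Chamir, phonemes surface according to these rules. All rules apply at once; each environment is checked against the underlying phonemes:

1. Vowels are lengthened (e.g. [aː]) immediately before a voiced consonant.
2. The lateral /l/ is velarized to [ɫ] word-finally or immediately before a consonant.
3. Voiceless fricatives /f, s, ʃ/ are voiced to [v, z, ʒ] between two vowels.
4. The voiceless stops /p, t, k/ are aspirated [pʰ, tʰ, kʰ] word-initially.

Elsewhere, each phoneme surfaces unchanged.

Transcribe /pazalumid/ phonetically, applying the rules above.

/p/ meets the environment for rule 4 (word-initially) → [pʰ].
/a/ — between /p/ and /z/, before a voiced consonant — surfaces as [aː] (rule 1).
/a/ meets the environment for rule 1 (before a voiced consonant) → [aː].
/l/ (between /a/ and /u/) fails the environment for rule 2, so it stays [l].
/u/ — between /l/ and /m/, before a voiced consonant — surfaces as [uː] (rule 1).
Rule 1 applies to /i/ (between /m/ and /d/: before a voiced consonant) → [iː].

[pʰaːzaːluːmiːd]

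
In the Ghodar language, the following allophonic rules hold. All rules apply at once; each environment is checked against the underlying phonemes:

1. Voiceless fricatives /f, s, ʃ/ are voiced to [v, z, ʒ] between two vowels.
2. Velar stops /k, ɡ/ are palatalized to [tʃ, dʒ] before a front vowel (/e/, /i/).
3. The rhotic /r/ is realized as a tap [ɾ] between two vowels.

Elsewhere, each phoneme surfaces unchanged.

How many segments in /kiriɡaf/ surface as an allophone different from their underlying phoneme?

Segments that undergo a rule: /k/ → [tʃ] (rule 2); /r/ → [ɾ] (rule 3).
All other segments surface unchanged.

2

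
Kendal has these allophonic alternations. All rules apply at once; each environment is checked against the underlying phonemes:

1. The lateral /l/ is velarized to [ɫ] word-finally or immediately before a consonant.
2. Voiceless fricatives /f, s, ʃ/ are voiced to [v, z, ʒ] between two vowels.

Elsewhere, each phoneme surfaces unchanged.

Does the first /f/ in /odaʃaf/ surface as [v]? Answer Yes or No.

No

/f/ (word-final) is in the target of rule 2 but the environment (between two vowels) is not met → [f].
The actual realization is [f], not [v].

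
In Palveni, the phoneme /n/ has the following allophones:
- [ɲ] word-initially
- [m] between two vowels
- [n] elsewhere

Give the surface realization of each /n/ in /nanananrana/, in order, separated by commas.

[ɲ], [m], [m], [n], [m]

Occurrence 1 (position 1): word-initially → [ɲ].
Occurrence 2 (position 3): between two vowels → [m].
Occurrence 3 (position 5): between two vowels → [m].
Occurrence 4 (position 7): no conditioning environment matches → elsewhere allophone [n].
Occurrence 5 (position 10): between two vowels → [m].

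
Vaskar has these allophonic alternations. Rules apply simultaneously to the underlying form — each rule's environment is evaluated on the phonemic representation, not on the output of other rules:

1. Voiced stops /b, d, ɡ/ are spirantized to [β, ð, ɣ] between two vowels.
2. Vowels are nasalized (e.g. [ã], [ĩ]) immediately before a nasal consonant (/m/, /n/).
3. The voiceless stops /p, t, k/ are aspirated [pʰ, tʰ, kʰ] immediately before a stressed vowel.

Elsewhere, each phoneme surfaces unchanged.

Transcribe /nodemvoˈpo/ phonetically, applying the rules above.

[noðẽmvoˈpʰo]

/n/ (word-initial) is unaffected → [n].
/o/ (between /n/ and /d/): rule 2 targets it, but not before a nasal consonant → unchanged [o].
/d/ (between /o/ and /e/) occurs between two vowels → [ð] by rule 1.
/e/ — between /d/ and /m/, before a nasal consonant — surfaces as [ẽ] (rule 2).
/m/ (between /e/ and /v/): no rule targets it → [m].
/v/ (between /m/ and /o/): no rule targets it → [v].
/o/ — between /v/ and /p/; rule 2 does not apply here → [o].
/p/ (between /o/ and /o/): immediately before a stressed vowel, so rule 3 applies → [pʰ].
/o/ (word-final) is in the target of rule 2 but the environment (before a nasal consonant) is not met → [o].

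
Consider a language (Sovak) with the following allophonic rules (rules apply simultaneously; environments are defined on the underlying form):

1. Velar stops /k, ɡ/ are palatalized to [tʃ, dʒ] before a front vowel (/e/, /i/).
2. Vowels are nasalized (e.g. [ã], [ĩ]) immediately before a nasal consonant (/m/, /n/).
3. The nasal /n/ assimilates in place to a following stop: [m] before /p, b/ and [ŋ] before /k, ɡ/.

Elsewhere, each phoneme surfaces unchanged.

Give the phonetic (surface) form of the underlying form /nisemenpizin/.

[nisẽmẽmpizĩn]

/n/ (word-initial) fails the environment for rule 3, so it stays [n].
/i/ — between /n/ and /s/; rule 2 does not apply here → [i].
/s/ — not in any rule's target class → [s].
Rule 2 applies to /e/ (between /s/ and /m/: before a nasal consonant) → [ẽ].
/m/ (between /e/ and /e/) is unaffected → [m].
Rule 2 applies to /e/ (between /m/ and /n/: before a nasal consonant) → [ẽ].
/n/ meets the environment for rule 3 (before a labial or velar stop) → [m].
/p/ stays [p].
/i/ (between /p/ and /z/): rule 2 targets it, but not before a nasal consonant → unchanged [i].
/z/ — not in any rule's target class → [z].
Rule 2 applies to /i/ (between /z/ and /n/: before a nasal consonant) → [ĩ].
/n/ — word-final; rule 3 does not apply here → [n].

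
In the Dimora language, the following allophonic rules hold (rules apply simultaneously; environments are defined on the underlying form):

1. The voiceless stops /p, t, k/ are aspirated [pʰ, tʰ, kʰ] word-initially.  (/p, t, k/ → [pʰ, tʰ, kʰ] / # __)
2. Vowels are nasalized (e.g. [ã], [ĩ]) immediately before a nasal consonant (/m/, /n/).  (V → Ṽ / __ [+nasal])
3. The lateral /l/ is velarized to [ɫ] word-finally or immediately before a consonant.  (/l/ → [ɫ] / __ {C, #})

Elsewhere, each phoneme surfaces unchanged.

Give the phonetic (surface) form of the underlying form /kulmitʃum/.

Rule 1 applies to /k/ (word-initial: word-initially) → [kʰ].
/u/ (between /k/ and /l/) is in the target of rule 2 but the environment (before a nasal consonant) is not met → [u].
Rule 3 applies to /l/ (between /u/ and /m/: word-finally or immediately before a consonant) → [ɫ].
/m/ stays [m].
/i/ (between /m/ and /t/): rule 2 targets it, but not before a nasal consonant → unchanged [i].
/t/ — between /i/ and /ʃ/; rule 1 does not apply here → [t].
/ʃ/ (between /t/ and /u/): no rule targets it → [ʃ].
/u/ meets the environment for rule 2 (before a nasal consonant) → [ũ].
/m/ stays [m].

[kʰuɫmitʃũm]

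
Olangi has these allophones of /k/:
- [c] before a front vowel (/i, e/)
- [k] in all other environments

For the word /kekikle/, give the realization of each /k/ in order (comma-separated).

[c], [c], [k]

Occurrence 1 (position 1): before a front vowel → [c].
Occurrence 2 (position 3): before a front vowel → [c].
Occurrence 3 (position 5): no conditioning environment matches → elsewhere allophone [k].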